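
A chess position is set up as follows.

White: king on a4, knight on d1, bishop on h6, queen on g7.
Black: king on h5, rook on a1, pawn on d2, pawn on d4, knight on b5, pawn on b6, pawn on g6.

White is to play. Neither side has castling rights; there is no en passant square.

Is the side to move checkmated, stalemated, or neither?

White to move; white king on a4.
In check: yes, from the black rook on a1.
Legal moves for White: Kxb5, Kb4, Kb3.
White is in check but has 3 legal moves → neither.

neither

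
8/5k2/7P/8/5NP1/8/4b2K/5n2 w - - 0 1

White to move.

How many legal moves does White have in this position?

White to move; king on h2.
In check: yes, from the black knight on f1.
Legal moves: Kh3, Kg2, Kh1, Kg1.
Count: 4.

4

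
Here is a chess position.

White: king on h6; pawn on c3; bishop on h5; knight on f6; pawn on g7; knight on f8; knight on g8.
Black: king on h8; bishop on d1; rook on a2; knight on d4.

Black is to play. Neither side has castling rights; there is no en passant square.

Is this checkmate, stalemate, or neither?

checkmate

Black to move; black king on h8.
In check: yes, from the white pawn on g7.
King squares — g7: attacked by Kh6; h7: attacked by Nf6; g8: attacked by Nf6.
Legal moves for Black: none.
In check with no legal moves → checkmate.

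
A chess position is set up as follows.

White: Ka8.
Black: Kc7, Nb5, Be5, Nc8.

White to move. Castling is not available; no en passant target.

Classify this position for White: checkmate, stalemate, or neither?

White to move; white king on a8.
In check: no.
King squares — a7: attacked by Nb5; b7: attacked by Kc7; b8: attacked by Kc7.
Legal moves for White: none.
Not in check and no legal moves → stalemate.

stalemate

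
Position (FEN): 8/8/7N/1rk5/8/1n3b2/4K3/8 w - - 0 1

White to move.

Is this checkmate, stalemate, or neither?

neither

White to move; white king on e2.
In check: yes, from the black bishop on f3.
Legal moves for White: Kxf3, Ke3, Kd3, Kf2, Kf1, Ke1.
White is in check but has 6 legal moves → neither.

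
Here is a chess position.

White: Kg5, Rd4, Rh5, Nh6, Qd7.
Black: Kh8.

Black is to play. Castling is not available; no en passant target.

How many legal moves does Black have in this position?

0

Black to move; king on h8.
In check: no.
Legal moves: none.
Count: 0.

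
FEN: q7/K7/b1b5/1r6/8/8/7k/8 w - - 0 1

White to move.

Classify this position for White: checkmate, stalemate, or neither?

White to move; white king on a7.
In check: yes, from the black queen on a8.
King squares — a6: attacked by Qa8; b6: attacked by Rb5; b7: attacked by Rb5; a8: attacked by Bc6; b8: attacked by Rb5.
Legal moves for White: none.
In check with no legal moves → checkmate.

checkmate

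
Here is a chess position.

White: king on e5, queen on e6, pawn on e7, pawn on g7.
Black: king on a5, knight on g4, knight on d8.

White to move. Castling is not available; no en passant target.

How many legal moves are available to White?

White to move; king on e5.
In check: yes, from the black knight on g4.
Legal moves: Kd6, Kf5, Kd5, Kf4, Ke4, Kd4, Qxg4.
Count: 7.

7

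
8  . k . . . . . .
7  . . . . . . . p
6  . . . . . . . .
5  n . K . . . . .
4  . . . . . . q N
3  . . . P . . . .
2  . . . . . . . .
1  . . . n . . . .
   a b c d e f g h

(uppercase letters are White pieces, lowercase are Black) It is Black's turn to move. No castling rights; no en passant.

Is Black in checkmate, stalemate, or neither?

Black to move; black king on b8.
In check: no.
Legal moves for Black include: Kc8, Ka8, Kc7, Kb7, Ka7, Nb7+, Nc6, Nc4, Nb3+, Qg8, Qc8+, Qg7, Qd7, Qg6, Qe6, Qh5+, Qg5+, Qf5+, ... (list truncated; more exist).
Black has legal moves and is not in check → neither.

neither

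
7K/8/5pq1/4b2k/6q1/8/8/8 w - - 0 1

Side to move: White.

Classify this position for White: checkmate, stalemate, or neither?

White to move; white king on h8.
In check: no.
King squares — g7: attacked by Qg6; h7: attacked by Qg6; g8: attacked by Qg6.
Legal moves for White: none.
Not in check and no legal moves → stalemate.

stalemate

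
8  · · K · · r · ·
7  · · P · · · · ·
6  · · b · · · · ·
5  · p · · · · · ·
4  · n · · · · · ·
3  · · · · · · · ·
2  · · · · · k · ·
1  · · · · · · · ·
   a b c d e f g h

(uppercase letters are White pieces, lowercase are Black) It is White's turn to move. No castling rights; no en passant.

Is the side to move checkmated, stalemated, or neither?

checkmate

White to move; white king on c8.
In check: yes, from the black rook on f8.
King squares — b7: attacked by Bc6; c7: own pawn; d7: attacked by Bc6; b8: attacked by Rf8; d8: attacked by Rf8.
Legal moves for White: none.
In check with no legal moves → checkmate.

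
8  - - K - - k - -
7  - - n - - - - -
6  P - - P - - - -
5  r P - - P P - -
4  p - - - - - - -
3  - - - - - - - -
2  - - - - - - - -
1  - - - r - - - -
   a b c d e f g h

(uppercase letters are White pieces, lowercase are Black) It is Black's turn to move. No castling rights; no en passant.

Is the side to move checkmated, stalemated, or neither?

neither

Black to move; black king on f8.
In check: no.
Legal moves for Black include: Kg8, Ke8, Kg7, Kf7, Ne8, Na8, Ne6, Nxa6, Nd5, Nxb5, Rxa6, Rxb5, Rxd6, Rd5, Rd4, Rd3, Rd2, Rh1, ... (list truncated; more exist).
Black has legal moves and is not in check → neither.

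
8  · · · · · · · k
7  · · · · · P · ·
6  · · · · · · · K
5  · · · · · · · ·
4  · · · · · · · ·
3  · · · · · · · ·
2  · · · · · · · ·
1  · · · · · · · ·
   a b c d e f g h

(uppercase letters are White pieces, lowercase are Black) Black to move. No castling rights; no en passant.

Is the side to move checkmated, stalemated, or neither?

Black to move; black king on h8.
In check: no.
King squares — g7: attacked by Kh6; h7: attacked by Kh6; g8: attacked by Pf7.
Legal moves for Black: none.
Not in check and no legal moves → stalemate.

stalemate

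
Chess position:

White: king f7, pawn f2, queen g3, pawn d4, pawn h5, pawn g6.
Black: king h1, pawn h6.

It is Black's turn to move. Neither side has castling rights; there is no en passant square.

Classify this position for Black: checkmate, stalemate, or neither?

Black to move; black king on h1.
In check: no.
King squares — g1: attacked by Qg3; g2: attacked by Qg3; h2: attacked by Qg3.
Legal moves for Black: none.
Not in check and no legal moves → stalemate.

stalemate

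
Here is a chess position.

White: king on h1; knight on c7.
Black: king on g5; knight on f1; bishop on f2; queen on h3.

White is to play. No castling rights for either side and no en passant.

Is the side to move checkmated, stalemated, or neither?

White to move; white king on h1.
In check: yes, from the black queen on h3.
King squares — g1: attacked by Bf2; g2: attacked by Qh3; h2: attacked by Nf1.
Legal moves for White: none.
In check with no legal moves → checkmate.

checkmate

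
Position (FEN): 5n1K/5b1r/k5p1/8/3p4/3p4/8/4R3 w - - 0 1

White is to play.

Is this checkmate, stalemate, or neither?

checkmate

White to move; white king on h8.
In check: yes, from the black rook on h7.
King squares — g7: attacked by Rh7; h7: attacked by Nf8; g8: attacked by Bf7.
Legal moves for White: none.
In check with no legal moves → checkmate.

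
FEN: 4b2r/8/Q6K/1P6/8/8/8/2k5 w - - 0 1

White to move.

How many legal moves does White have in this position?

2

White to move; king on h6.
In check: yes, from the black rook on h8.
Legal moves: Kg7, Kg5.
Count: 2.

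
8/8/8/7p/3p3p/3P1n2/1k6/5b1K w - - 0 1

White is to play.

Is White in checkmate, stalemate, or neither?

White to move; white king on h1.
In check: no.
King squares — g1: attacked by Nf3; g2: attacked by Bf1; h2: attacked by Nf3.
Legal moves for White: none.
Not in check and no legal moves → stalemate.

stalemate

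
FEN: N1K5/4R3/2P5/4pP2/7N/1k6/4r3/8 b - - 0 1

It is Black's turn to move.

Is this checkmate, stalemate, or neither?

neither

Black to move; black king on b3.
In check: no.
Legal moves for Black include: Kc4, Kb4, Ka4, Kc3, Ka3, Kc2, Kb2, Ka2, Re4, Re3, Rh2, Rg2, Rf2, Rd2, Rc2, Rb2, Ra2, Re1, ... (list truncated; more exist).
Black has legal moves and is not in check → neither.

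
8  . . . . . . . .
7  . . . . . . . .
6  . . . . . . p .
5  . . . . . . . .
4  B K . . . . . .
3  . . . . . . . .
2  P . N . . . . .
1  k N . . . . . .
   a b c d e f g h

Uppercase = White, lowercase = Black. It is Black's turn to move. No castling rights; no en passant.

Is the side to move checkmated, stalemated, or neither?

Black to move; black king on a1.
In check: yes, from the white knight on c2.
King squares — b1: available; a2: available; b2: available.
Legal moves for Black: Kb2, Kxa2, Kxb1.
Black is in check but has 3 legal moves → neither.

neither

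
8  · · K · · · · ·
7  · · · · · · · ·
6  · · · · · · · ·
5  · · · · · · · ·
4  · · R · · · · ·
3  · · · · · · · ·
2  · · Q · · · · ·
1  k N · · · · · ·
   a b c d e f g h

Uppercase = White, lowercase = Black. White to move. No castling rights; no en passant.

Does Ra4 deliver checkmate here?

After Ra4: black king on a1; in check: yes, from the white rook on a4.
King squares — b1: attacked by Qc2; a2: attacked by Qc2; b2: attacked by Qc2.
Black has no legal moves → checkmate.

yes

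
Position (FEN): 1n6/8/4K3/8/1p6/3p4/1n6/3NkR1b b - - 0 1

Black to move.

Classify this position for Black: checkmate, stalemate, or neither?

neither

Black to move; black king on e1.
In check: yes, from the white rook on f1.
King squares — d1: attacked by Rf1; f1: available; d2: available; e2: available; f2: attacked by Nd1.
Legal moves for Black: Ke2, Kd2, Kxf1.
Black is in check but has 3 legal moves → neither.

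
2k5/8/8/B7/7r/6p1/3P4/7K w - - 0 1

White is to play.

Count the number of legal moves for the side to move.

White to move; king on h1.
In check: yes, from the black rook on h4.
Legal moves: Kg2, Kg1.
Count: 2.

2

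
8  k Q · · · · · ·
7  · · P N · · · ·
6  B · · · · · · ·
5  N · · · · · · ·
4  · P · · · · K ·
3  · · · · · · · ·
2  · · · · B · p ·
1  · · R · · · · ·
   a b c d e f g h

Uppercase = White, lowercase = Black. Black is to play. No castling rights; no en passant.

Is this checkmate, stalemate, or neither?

checkmate

Black to move; black king on a8.
In check: yes, from the white queen on b8.
King squares — a7: attacked by Qb8; b7: attacked by Na5; b8: attacked by Pc7.
Legal moves for Black: none.
In check with no legal moves → checkmate.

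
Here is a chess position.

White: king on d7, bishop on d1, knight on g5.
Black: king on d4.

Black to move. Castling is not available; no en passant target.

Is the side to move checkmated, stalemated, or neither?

neither

Black to move; black king on d4.
In check: no.
Legal moves for Black: Ke5, Kd5, Kc5, Kc4, Ke3, Kd3, Kc3.
Black has 7 legal moves and is not in check → neither.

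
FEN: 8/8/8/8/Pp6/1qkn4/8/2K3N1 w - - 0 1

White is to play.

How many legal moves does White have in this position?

0

White to move; king on c1.
In check: yes, from the black knight on d3.
Legal moves: none.
Count: 0.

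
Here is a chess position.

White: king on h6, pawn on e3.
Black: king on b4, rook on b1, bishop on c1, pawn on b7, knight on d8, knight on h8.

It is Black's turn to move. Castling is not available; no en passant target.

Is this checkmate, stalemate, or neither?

neither

Black to move; black king on b4.
In check: no.
Legal moves for Black include: Nhf7+, Ng6, Ndf7+, Ne6, Nc6, Kc5, Kb5, Ka5, Kc4, Ka4, Kc3, Kb3, Ka3, Bxe3+, Ba3, Bd2, Bb2, Rb3, ... (list truncated; more exist).
Black has legal moves and is not in check → neither.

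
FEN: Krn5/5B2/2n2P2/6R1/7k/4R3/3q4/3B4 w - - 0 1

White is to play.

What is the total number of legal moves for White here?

0

White to move; king on a8.
In check: yes, from the black rook on b8.
Legal moves: none.
Count: 0.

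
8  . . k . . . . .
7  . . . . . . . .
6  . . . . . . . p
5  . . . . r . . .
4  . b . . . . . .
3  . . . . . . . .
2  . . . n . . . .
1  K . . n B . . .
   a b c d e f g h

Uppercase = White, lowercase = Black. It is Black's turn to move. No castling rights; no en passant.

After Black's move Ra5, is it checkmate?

After Ra5: white king on a1; in check: yes, from the black rook on a5.
King squares — b1: attacked by Nd2; a2: attacked by Ra5; b2: attacked by Nd1.
White has no legal moves → checkmate.

yes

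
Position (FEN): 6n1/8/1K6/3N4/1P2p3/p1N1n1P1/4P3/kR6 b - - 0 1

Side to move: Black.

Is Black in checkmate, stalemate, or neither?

checkmate

Black to move; black king on a1.
In check: yes, from the white rook on b1.
King squares — b1: attacked by Nc3; a2: attacked by Nc3; b2: attacked by Rb1.
Legal moves for Black: none.
In check with no legal moves → checkmate.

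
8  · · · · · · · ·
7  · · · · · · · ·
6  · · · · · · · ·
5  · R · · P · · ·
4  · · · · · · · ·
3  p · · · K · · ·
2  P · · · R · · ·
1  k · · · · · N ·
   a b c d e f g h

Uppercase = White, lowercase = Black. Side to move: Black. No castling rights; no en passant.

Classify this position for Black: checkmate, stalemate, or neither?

stalemate

Black to move; black king on a1.
In check: no.
King squares — b1: attacked by Rb5; a2: attacked by Re2; b2: attacked by Re2.
Legal moves for Black: none.
Not in check and no legal moves → stalemate.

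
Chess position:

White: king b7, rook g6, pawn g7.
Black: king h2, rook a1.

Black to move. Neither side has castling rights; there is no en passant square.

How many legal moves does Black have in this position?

16

Black to move; king on h2.
In check: no.
Legal moves: Kh3, Kh1, Ra8, Ra7+, Ra6, Ra5, Ra4, Ra3, Ra2, Rh1, Rg1, Rf1, Re1, Rd1, Rc1, Rb1+.
Count: 16.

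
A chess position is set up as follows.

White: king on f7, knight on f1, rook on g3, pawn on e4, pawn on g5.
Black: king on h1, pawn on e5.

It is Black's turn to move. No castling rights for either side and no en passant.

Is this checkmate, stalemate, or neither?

Black to move; black king on h1.
In check: no.
King squares — g1: attacked by Rg3; g2: attacked by Rg3; h2: attacked by Nf1.
Legal moves for Black: none.
Not in check and no legal moves → stalemate.

stalemate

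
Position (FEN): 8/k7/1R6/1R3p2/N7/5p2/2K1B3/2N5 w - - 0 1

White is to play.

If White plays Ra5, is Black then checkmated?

After Ra5: black king on a7; in check: yes, from the white rook on a5.
King squares — a6: attacked by Be2; b6: attacked by Na4; b7: attacked by Rb6; a8: attacked by Ra5; b8: attacked by Rb6.
Black has no legal moves → checkmate.

yes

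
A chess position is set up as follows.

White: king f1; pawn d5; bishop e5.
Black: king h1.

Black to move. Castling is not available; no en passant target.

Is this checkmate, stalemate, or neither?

stalemate

Black to move; black king on h1.
In check: no.
King squares — g1: attacked by Kf1; g2: attacked by Kf1; h2: attacked by Be5.
Legal moves for Black: none.
Not in check and no legal moves → stalemate.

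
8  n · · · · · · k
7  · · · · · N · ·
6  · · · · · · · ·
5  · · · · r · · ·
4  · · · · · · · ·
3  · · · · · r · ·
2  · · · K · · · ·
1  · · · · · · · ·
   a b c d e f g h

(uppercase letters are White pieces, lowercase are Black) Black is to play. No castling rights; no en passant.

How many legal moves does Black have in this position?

Black to move; king on h8.
In check: yes, from the white knight on f7.
Legal moves: Kg8, Kh7, Kg7, Rxf7.
Count: 4.

4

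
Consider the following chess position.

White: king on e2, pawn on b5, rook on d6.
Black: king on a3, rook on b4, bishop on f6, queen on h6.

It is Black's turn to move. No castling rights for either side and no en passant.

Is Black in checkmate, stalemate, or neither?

Black to move; black king on a3.
In check: no.
Legal moves for Black include: Qh8, Qf8, Qh7, Qg7, Qg6, Qh5+, Qg5, Qh4, Qf4, Qh3, Qe3+, Qh2+, Qd2+, Qh1, Qc1, Bh8, Bd8, Bg7, ... (list truncated; more exist).
Black has legal moves and is not in check → neither.

neither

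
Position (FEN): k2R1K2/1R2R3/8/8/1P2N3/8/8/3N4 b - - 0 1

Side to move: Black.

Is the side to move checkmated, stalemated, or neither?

checkmate

Black to move; black king on a8.
In check: yes, from the white rook on d8.
King squares — a7: attacked by Rb7; b7: attacked by Re7; b8: attacked by Rb7.
Legal moves for Black: none.
In check with no legal moves → checkmate.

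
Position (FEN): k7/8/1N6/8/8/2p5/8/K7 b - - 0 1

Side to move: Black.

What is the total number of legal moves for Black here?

3

Black to move; king on a8.
In check: yes, from the white knight on b6.
Legal moves: Kb8, Kb7, Ka7.
Count: 3.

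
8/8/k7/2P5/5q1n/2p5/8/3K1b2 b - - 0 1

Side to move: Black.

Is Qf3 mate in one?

After Qf3: white king on d1; in check: yes, from the black queen on f3.
White has 3 legal replies: Kc2, Ke1, Kc1.
In check but a legal move exists → not checkmate.

no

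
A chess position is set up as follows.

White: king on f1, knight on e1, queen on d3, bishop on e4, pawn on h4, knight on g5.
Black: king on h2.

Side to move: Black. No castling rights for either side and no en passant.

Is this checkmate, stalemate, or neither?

stalemate

Black to move; black king on h2.
In check: no.
King squares — g1: attacked by Kf1; h1: attacked by Be4; g2: attacked by Ne1; g3: attacked by Qd3; h3: attacked by Qd3.
Legal moves for Black: none.
Not in check and no legal moves → stalemate.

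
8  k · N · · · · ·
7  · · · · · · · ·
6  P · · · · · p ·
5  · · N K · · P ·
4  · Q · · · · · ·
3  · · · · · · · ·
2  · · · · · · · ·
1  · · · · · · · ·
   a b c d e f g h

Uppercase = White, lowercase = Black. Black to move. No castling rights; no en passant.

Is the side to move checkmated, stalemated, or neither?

Black to move; black king on a8.
In check: no.
King squares — a7: attacked by Nc8; b7: attacked by Qb4; b8: attacked by Qb4.
Legal moves for Black: none.
Not in check and no legal moves → stalemate.

stalemate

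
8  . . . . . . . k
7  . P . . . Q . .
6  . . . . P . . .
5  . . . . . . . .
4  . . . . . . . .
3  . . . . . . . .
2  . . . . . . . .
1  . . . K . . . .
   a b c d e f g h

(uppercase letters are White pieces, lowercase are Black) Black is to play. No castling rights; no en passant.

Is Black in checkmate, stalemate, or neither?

stalemate

Black to move; black king on h8.
In check: no.
King squares — g7: attacked by Qf7; h7: attacked by Qf7; g8: attacked by Qf7.
Legal moves for Black: none.
Not in check and no legal moves → stalemate.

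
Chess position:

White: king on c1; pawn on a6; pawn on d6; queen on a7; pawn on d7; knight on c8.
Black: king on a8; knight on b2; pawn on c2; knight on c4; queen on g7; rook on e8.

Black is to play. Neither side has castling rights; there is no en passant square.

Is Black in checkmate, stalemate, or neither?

Black to move; black king on a8.
In check: yes, from the white queen on a7.
King squares — a7: attacked by Nc8; b7: attacked by Pa6; b8: attacked by Qa7.
Legal moves for Black: none.
In check with no legal moves → checkmate.

checkmate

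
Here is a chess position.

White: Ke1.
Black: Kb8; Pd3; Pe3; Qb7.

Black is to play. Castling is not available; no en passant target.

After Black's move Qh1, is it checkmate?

After Qh1: white king on e1; in check: yes, from the black queen on h1.
King squares — d1: attacked by Qh1; f1: attacked by Qh1; d2: attacked by Pe3; e2: attacked by Pd3; f2: attacked by Pe3.
White has no legal moves → checkmate.

yes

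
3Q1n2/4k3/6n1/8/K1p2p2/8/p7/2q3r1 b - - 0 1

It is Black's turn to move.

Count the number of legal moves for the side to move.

Black to move; king on e7.
In check: yes, from the white queen on d8.
Legal moves: Kxd8, Kf7, Ke6.
Count: 3.

3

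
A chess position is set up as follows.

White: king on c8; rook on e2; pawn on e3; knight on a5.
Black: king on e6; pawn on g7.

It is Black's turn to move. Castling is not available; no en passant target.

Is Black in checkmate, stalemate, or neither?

neither

Black to move; black king on e6.
In check: no.
Legal moves for Black: Kf7, Ke7, Kf6, Kd6, Kf5, Ke5, Kd5, g6, g5.
Black has 9 legal moves and is not in check → neither.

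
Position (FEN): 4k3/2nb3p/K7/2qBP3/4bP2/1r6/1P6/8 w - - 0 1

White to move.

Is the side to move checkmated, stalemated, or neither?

checkmate

White to move; white king on a6.
In check: yes, from the black knight on c7.
King squares — a5: attacked by Qc5; b5: attacked by Rb3; b6: attacked by Rb3; a7: attacked by Qc5; b7: attacked by Rb3.
Legal moves for White: none.
In check with no legal moves → checkmate.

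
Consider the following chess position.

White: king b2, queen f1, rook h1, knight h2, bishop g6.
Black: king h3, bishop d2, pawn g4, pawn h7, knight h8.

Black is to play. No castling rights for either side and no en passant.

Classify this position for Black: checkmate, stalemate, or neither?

neither

Black to move; black king on h3.
In check: yes, from the white queen on f1.
Legal moves for Black: Kh4, Kg3.
Black is in check but has 2 legal moves → neither.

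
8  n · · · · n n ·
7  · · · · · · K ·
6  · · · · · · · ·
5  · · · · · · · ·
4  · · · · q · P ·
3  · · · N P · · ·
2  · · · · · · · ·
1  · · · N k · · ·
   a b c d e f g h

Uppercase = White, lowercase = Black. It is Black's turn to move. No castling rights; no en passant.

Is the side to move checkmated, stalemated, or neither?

neither

Black to move; black king on e1.
In check: yes, from the white knight on d3.
King squares — d1: available; f1: available; d2: available; e2: available; f2: attacked by Nd1.
Legal moves for Black: Ke2, Kd2, Kf1, Kxd1, Qxd3.
Black is in check but has 5 legal moves → neither.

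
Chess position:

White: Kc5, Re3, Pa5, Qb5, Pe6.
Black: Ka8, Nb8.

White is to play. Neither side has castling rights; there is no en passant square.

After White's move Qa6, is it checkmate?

After Qa6: black king on a8; in check: yes, from the white queen on a6.
Black has 1 legal reply: Nxa6+.
In check but a legal move exists → not checkmate.

no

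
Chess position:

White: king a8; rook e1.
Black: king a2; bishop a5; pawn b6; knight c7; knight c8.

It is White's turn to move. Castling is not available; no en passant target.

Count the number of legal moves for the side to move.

2

White to move; king on a8.
In check: yes, from the black knight on c7.
Legal moves: Kb8, Kb7.
Count: 2.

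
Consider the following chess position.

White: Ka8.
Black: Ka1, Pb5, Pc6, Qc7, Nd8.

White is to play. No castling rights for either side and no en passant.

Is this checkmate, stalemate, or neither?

White to move; white king on a8.
In check: no.
King squares — a7: attacked by Qc7; b7: attacked by Qc7; b8: attacked by Qc7.
Legal moves for White: none.
Not in check and no legal moves → stalemate.

stalemate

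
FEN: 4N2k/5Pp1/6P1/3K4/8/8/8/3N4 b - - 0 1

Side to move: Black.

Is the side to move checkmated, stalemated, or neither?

Black to move; black king on h8.
In check: no.
King squares — g7: own pawn; h7: attacked by Pg6; g8: attacked by Pf7.
Legal moves for Black: none.
Not in check and no legal moves → stalemate.

stalemate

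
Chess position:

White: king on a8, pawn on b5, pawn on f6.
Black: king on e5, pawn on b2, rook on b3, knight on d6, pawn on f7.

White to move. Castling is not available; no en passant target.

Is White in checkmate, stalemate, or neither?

neither

White to move; white king on a8.
In check: no.
Legal moves for White: Kb8, Ka7, b6.
White has 3 legal moves and is not in check → neither.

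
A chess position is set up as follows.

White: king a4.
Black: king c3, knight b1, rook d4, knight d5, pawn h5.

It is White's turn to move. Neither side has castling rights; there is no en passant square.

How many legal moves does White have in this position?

White to move; king on a4.
In check: yes, from the black rook on d4.
Legal moves: Kb5, Ka5.
Count: 2.

2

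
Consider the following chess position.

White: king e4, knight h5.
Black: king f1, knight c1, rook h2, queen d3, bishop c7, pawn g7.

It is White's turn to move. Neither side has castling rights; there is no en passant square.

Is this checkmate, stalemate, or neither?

checkmate

White to move; white king on e4.
In check: yes, from the black queen on d3.
King squares — d3: attacked by Nc1; e3: attacked by Qd3; f3: attacked by Qd3; d4: attacked by Qd3; f4: attacked by Bc7; d5: attacked by Qd3; e5: attacked by Bc7; f5: attacked by Qd3.
Legal moves for White: none.
In check with no legal moves → checkmate.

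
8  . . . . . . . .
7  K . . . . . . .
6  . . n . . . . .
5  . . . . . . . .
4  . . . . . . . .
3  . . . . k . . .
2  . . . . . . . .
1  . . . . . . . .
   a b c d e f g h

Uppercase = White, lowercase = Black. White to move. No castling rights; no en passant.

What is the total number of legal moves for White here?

White to move; king on a7.
In check: yes, from the black knight on c6.
Legal moves: Ka8, Kb7, Kb6, Ka6.
Count: 4.

4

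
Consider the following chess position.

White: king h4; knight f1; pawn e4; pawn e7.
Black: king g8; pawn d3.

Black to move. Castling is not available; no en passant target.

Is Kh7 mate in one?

After Kh7: white king on h4; in check: no.
White is not in check, so this cannot be checkmate.

no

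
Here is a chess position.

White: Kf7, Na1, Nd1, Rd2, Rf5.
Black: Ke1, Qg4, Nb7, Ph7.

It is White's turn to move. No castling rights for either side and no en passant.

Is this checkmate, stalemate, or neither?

neither

White to move; white king on f7.
In check: no.
Legal moves for White include: Kf8, Ke8, Ke7, Kf6, Ke6, Rf6, Rh5, Rg5, Re5+, Rfd5, Rc5, Rb5, Ra5, Rf4, Rf3, Rff2, Rf1+, Rd8, ... (list truncated; more exist).
White has legal moves and is not in check → neither.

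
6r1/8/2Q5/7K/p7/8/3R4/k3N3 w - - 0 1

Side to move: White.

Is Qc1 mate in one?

After Qc1: black king on a1; in check: yes, from the white queen on c1.
King squares — b1: attacked by Qc1; a2: attacked by Rd2; b2: attacked by Qc1.
Black has no legal moves → checkmate.

yes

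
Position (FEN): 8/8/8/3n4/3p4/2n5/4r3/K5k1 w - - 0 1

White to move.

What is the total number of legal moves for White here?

0

White to move; king on a1.
In check: no.
Legal moves: none.
Count: 0.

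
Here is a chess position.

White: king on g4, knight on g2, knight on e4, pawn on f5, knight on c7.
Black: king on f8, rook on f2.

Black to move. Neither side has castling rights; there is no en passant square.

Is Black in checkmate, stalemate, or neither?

Black to move; black king on f8.
In check: no.
Legal moves for Black: Kg8, Kg7, Kf7, Ke7, Rxf5, Rf4+, Rf3, Rxg2+, Re2, Rd2, Rc2, Rb2, Ra2, Rf1.
Black has 14 legal moves and is not in check → neither.

neither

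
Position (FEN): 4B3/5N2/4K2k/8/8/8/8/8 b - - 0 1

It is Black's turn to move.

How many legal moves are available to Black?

4

Black to move; king on h6.
In check: yes, from the white knight on f7.
Legal moves: Kh7, Kg7, Kg6, Kh5.
Count: 4.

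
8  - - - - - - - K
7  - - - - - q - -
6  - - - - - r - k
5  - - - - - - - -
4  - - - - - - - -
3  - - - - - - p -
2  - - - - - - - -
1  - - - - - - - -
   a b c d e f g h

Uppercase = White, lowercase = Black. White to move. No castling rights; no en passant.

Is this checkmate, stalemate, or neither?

White to move; white king on h8.
In check: no.
King squares — g7: attacked by Kh6; h7: attacked by Kh6; g8: attacked by Qf7.
Legal moves for White: none.
Not in check and no legal moves → stalemate.

stalemate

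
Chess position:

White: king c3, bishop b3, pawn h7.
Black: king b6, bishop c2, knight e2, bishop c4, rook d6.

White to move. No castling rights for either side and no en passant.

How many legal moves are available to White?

White to move; king on c3.
In check: yes, from the black knight on e2.
Legal moves: Kxc4, Kb4, Kxc2, Kb2.
Count: 4.

4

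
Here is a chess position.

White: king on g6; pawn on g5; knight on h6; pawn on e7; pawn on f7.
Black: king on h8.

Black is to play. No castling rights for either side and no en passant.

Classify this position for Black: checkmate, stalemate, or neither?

Black to move; black king on h8.
In check: no.
King squares — g7: attacked by Kg6; h7: attacked by Kg6; g8: attacked by Nh6.
Legal moves for Black: none.
Not in check and no legal moves → stalemate.

stalemate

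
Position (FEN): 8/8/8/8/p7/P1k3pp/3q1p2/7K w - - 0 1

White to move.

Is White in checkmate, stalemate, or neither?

White to move; white king on h1.
In check: no.
King squares — g1: attacked by Pf2; g2: attacked by Ph3; h2: attacked by Pg3.
Legal moves for White: none.
Not in check and no legal moves → stalemate.

stalemate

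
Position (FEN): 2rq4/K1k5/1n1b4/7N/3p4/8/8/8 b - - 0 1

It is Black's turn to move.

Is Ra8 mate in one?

yes

After Ra8: white king on a7; in check: yes, from the black rook on a8.
King squares — a6: attacked by Ra8; b6: attacked by Kc7; b7: attacked by Kc7; a8: attacked by Nb6; b8: attacked by Kc7.
White has no legal moves → checkmate.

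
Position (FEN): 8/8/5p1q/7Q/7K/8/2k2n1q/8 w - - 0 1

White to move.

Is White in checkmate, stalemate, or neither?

White to move; white king on h4.
In check: yes, from the black queen on h2.
King squares — g3: attacked by Qh2; h3: attacked by Nf2; g4: attacked by Nf2; g5: attacked by Pf6; h5: own queen.
Legal moves for White: none.
In check with no legal moves → checkmate.

checkmate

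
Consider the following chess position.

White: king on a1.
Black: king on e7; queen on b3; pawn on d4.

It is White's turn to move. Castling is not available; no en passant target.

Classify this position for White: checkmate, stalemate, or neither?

White to move; white king on a1.
In check: no.
King squares — b1: attacked by Qb3; a2: attacked by Qb3; b2: attacked by Qb3.
Legal moves for White: none.
Not in check and no legal moves → stalemate.

stalemate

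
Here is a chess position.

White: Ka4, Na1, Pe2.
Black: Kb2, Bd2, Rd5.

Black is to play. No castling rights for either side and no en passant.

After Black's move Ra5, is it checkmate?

yes

After Ra5: white king on a4; in check: yes, from the black rook on a5.
King squares — a3: attacked by Kb2; b3: attacked by Kb2; b4: attacked by Bd2; a5: attacked by Bd2; b5: attacked by Ra5.
White has no legal moves → checkmate.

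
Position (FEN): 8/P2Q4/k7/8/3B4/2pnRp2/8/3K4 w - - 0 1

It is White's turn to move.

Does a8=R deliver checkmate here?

After a8=R: black king on a6; in check: yes, from the white rook on a8.
King squares — a5: attacked by Ra8; b5: attacked by Qd7; b6: attacked by Bd4; a7: attacked by Bd4; b7: attacked by Qd7.
Black has no legal moves → checkmate.

yes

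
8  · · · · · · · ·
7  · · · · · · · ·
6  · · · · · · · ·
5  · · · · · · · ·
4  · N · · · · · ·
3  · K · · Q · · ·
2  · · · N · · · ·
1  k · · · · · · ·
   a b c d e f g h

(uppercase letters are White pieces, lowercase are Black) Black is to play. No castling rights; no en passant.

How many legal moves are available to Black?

0

Black to move; king on a1.
In check: no.
Legal moves: none.
Count: 0.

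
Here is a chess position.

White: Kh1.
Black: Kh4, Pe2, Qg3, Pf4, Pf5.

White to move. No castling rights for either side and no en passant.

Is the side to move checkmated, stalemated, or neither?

stalemate

White to move; white king on h1.
In check: no.
King squares — g1: attacked by Qg3; g2: attacked by Qg3; h2: attacked by Qg3.
Legal moves for White: none.
Not in check and no legal moves → stalemate.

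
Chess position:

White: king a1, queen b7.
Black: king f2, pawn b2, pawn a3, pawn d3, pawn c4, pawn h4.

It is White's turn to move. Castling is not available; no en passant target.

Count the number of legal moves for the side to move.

3

White to move; king on a1.
In check: yes, from the black pawn on b2.
Legal moves: Ka2, Kb1, Qxb2+.
Count: 3.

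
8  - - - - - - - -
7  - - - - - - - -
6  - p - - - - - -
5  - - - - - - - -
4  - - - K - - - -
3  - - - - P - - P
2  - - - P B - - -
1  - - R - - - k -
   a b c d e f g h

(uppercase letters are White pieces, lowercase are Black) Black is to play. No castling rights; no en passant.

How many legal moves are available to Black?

Black to move; king on g1.
In check: yes, from the white rook on c1.
Legal moves: Kh2, Kg2, Kf2.
Count: 3.

3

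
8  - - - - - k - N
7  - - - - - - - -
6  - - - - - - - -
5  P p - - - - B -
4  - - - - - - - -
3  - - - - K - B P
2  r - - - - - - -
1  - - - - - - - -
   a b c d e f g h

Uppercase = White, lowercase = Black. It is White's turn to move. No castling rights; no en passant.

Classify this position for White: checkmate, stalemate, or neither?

White to move; white king on e3.
In check: no.
Legal moves for White include: Nf7, Ng6+, Bd8, Be7+, Bh6+, Bf6, B5h4, B5f4, Bb8, Bc7, Bd6+, Be5, B3h4, B3f4, Bh2, Bf2, Be1, Kf4, ... (list truncated; more exist).
White has legal moves and is not in check → neither.

neither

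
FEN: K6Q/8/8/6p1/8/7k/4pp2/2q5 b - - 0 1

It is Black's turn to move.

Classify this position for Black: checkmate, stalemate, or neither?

neither

Black to move; black king on h3.
In check: yes, from the white queen on h8.
King squares — g2: available; h2: attacked by Qh8; g3: available; g4: available; h4: attacked by Qh8.
Legal moves for Black: Kg4, Kg3, Kg2.
Black is in check but has 3 legal moves → neither.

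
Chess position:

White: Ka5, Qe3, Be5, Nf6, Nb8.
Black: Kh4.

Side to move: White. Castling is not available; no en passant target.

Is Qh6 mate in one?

yes

After Qh6: black king on h4; in check: yes, from the white queen on h6.
King squares — g3: attacked by Be5; h3: attacked by Qh6; g4: attacked by Nf6; g5: attacked by Qh6; h5: attacked by Nf6.
Black has no legal moves → checkmate.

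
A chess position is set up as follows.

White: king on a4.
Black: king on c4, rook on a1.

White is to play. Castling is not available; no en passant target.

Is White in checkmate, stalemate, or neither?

White to move; white king on a4.
In check: yes, from the black rook on a1.
King squares — a3: attacked by Ra1; b3: attacked by Kc4; b4: attacked by Kc4; a5: attacked by Ra1; b5: attacked by Kc4.
Legal moves for White: none.
In check with no legal moves → checkmate.

checkmate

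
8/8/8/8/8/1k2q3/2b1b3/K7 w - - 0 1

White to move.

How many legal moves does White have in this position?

White to move; king on a1.
In check: no.
Legal moves: none.
Count: 0.

0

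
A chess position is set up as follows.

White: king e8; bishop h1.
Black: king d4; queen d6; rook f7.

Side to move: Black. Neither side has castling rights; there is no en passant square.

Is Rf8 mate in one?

yes

After Rf8: white king on e8; in check: yes, from the black rook on f8.
King squares — d7: attacked by Qd6; e7: attacked by Qd6; f7: attacked by Rf8; d8: attacked by Qd6; f8: attacked by Qd6.
White has no legal moves → checkmate.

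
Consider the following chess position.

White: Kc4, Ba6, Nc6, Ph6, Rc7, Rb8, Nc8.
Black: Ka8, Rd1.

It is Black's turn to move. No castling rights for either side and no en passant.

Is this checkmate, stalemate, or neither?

checkmate

Black to move; black king on a8.
In check: yes, from the white rook on b8.
King squares — a7: attacked by Nc6; b7: attacked by Ba6; b8: attacked by Nc6.
Legal moves for Black: none.
In check with no legal moves → checkmate.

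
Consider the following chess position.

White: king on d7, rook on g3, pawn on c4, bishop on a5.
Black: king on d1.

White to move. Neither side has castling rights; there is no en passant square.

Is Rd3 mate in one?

no

After Rd3: black king on d1; in check: yes, from the white rook on d3.
Black has 3 legal replies: Ke2, Kc2, Kc1.
In check but a legal move exists → not checkmate.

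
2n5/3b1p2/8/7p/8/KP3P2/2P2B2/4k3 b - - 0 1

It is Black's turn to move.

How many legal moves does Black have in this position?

Black to move; king on e1.
In check: yes, from the white bishop on f2.
Legal moves: Kxf2, Ke2, Kd2, Kf1, Kd1.
Count: 5.

5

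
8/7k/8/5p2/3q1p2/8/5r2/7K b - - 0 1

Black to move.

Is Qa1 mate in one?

After Qa1: white king on h1; in check: yes, from the black queen on a1.
King squares — g1: attacked by Qa1; g2: attacked by Rf2; h2: attacked by Rf2.
White has no legal moves → checkmate.

yes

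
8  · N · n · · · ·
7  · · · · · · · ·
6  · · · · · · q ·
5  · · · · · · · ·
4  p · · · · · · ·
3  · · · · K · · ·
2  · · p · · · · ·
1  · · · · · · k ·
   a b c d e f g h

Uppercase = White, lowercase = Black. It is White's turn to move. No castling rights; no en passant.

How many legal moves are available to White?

White to move; king on e3.
In check: no.
Legal moves: Nd7, Nc6, Na6, Kf4, Kd4, Kf3, Ke2, Kd2.
Count: 8.

8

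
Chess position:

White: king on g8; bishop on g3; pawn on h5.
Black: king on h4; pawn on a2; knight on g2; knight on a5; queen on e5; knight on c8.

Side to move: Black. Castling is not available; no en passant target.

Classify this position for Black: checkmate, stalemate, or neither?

Black to move; black king on h4.
In check: yes, from the white bishop on g3.
King squares — g3: available; h3: available; g4: available; g5: available; h5: available.
Legal moves for Black: Kxh5, Kg5, Kg4, Kh3, Kxg3, Qxg3+.
Black is in check but has 6 legal moves → neither.

neither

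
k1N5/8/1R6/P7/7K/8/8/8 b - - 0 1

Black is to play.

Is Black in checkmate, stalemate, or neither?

Black to move; black king on a8.
In check: no.
King squares — a7: attacked by Nc8; b7: attacked by Rb6; b8: attacked by Rb6.
Legal moves for Black: none.
Not in check and no legal moves → stalemate.

stalemate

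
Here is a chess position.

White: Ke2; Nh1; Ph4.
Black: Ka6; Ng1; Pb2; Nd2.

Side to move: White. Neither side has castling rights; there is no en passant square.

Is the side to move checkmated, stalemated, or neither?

White to move; white king on e2.
In check: yes, from the black knight on g1.
Legal moves for White: Ke3, Kd3, Kf2, Kxd2, Ke1, Kd1.
White is in check but has 6 legal moves → neither.

neither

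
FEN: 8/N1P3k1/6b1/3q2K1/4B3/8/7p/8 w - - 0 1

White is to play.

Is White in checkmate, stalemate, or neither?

White to move; white king on g5.
In check: yes, from the black queen on d5.
King squares — f4: available; g4: available; h4: available; f5: attacked by Qd5; h5: attacked by Qd5; f6: attacked by Kg7; g6: attacked by Kg7; h6: attacked by Kg7.
Legal moves for White: Kh4, Kg4, Kf4, Bf5, Bxd5.
White is in check but has 5 legal moves → neither.

neither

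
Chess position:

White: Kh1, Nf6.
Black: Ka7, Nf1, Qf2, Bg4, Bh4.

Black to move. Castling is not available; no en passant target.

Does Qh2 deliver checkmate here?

yes

After Qh2: white king on h1; in check: yes, from the black queen on h2.
King squares — g1: attacked by Qh2; g2: attacked by Qh2; h2: attacked by Nf1.
White has no legal moves → checkmate.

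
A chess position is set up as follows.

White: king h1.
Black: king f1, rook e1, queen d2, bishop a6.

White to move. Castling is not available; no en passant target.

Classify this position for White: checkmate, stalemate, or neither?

White to move; white king on h1.
In check: no.
King squares — g1: attacked by Kf1; g2: attacked by Kf1; h2: attacked by Qd2.
Legal moves for White: none.
Not in check and no legal moves → stalemate.

stalemate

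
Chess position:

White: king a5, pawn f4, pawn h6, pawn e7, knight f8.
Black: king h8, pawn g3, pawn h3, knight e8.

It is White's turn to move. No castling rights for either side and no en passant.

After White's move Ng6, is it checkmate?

no

After Ng6: black king on h8; in check: yes, from the white knight on g6.
Black has 2 legal replies: Kg8, Kh7.
In check but a legal move exists → not checkmate.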